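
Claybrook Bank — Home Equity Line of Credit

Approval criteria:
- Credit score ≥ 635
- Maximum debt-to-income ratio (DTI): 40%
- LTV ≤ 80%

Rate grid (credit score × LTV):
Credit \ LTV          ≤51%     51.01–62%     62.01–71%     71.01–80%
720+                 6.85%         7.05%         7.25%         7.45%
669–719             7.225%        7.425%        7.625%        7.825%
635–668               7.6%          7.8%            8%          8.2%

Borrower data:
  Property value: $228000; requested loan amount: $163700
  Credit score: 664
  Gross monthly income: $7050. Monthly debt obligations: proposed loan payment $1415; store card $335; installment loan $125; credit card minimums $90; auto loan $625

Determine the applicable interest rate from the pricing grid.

8.2%

Credit score 664 ≥ 635; Total monthly debts = (1,415 + 335 + 125 + 90 + 625) = 2,590. DTI: 2,590 ÷ 7,050 = 36.7%, within the 40% cap
LTV = 163,700/228,000 = 71.8% ≤ 80%
Credit 664 → row 635–668; LTV 71.8% → column 71.01–80%. Grid cell → 8.2%.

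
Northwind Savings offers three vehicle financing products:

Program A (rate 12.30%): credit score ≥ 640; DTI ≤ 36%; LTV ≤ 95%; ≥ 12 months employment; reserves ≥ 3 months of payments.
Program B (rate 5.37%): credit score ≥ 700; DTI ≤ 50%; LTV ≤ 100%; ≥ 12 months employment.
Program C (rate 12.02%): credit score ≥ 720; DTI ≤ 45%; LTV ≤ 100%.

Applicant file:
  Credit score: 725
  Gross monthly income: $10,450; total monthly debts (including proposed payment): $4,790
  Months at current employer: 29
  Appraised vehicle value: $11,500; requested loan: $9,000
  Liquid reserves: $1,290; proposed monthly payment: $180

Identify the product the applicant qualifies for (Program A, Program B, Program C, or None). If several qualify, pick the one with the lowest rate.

DTI = 4,790/10,450 = 45.8%.
LTV = 9,000/11,500 = 78.3%.
Reserves = 1,290/180 = 7.2 months.
Program A: score 725 ≥ 640; DTI 45.8% > 36%; LTV 78.3% ≤ 95%; employment 29 ≥ 12 mo; reserves 7.2 ≥ 3 mo → does not qualify.
Program B: score 725 ≥ 700; DTI 45.8% ≤ 50%; LTV 78.3% ≤ 100%; employment 29 ≥ 12 mo → qualifies.
Program C: score 725 ≥ 720; DTI 45.8% > 45%; LTV 78.3% ≤ 100% → does not qualify.

Program B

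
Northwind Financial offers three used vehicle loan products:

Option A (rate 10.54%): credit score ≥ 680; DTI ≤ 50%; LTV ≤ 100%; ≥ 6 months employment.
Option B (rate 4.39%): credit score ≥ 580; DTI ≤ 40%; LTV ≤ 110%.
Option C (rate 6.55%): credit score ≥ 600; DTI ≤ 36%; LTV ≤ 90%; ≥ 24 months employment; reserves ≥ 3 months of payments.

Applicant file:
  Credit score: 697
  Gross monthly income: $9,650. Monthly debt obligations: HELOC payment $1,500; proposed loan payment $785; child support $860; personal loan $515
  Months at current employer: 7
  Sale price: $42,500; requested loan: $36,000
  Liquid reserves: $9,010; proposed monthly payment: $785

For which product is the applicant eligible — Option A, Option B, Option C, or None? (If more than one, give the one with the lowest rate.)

Total debts = (1,500 + 785 + 860 + 515) = 3,660; DTI = 3,660/9,650 = 37.9%.
LTV = 36,000/42,500 = 84.7%.
Reserves = 9,010/785 = 11.5 months.
Option A: score 697 ≥ 680; DTI 37.9% ≤ 50%; LTV 84.7% ≤ 100%; employment 7 ≥ 6 mo → qualifies.
Option B: score 697 ≥ 580; DTI 37.9% ≤ 40%; LTV 84.7% ≤ 110% → qualifies.
Option C: score 697 ≥ 600; DTI 37.9% > 36%; LTV 84.7% ≤ 90%; employment 7 < 24 mo; reserves 11.5 ≥ 3 mo → does not qualify.
Qualifying: Option A, Option B. Lowest rate is 4.39% → Option B.

Option B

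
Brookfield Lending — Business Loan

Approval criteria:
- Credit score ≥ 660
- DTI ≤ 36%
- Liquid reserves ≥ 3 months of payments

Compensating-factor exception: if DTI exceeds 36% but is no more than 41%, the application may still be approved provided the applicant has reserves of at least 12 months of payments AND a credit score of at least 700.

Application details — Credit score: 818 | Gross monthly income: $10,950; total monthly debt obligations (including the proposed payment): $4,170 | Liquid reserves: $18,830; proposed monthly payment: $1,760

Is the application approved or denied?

Denied

Credit score 818 ≥ 660 (meets base)
DTI = 4,170/10,950 = 38.1% > 36% — standard DTI limit exceeded.
Reserves = 18,830/1,760 = 10.7 months ≥ 3
38.1% falls in the override range (36%–41%), so the compensating-factor test applies.
Reserves 10.7 < 12 months; credit score 818 ≥ 700.
Override conditions not both satisfied; exception does not apply.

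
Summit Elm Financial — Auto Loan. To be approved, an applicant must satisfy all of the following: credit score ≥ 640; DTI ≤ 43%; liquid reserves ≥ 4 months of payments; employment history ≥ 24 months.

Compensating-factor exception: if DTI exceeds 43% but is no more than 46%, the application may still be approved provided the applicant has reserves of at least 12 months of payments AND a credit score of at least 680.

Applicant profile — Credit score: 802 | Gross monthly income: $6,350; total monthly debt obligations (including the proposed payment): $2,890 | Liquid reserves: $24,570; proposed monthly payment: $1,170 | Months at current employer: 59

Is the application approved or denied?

Approved

Credit score 802 ≥ 640 (meets base)
DTI = 2,890/6,350 = 45.5% > 43% — standard DTI limit exceeded.
Reserves: 24,570 ÷ 1,170 = 21.0 months (meets 4-month minimum)
Employment 59 ≥ 24 months
45.5% falls in the override range (43%–46%), so the compensating-factor test applies.
Reserves 21.0 ≥ 12 months; credit score 802 ≥ 680.
Both compensating conditions met → exception applies.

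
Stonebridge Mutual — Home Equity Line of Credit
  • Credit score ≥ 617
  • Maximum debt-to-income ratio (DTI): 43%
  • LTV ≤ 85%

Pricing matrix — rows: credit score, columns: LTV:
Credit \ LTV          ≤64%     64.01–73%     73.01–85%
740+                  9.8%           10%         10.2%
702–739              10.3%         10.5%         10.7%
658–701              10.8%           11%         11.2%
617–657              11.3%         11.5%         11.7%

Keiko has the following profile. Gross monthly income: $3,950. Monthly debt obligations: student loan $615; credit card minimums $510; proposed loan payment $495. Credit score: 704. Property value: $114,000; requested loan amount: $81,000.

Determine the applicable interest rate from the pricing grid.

10.5%

Credit score 704 ≥ 617; Total monthly debts = (615 + 510 + 495) = 1,620. DTI = 1,620/3,950 = 41% ≤ 43%
LTV = 81,000/114,000 = 71.1% ≤ 85%
Score 704 is in the 702–739 band; LTV 71.1% is in the 64.01–73% band → 10.5%.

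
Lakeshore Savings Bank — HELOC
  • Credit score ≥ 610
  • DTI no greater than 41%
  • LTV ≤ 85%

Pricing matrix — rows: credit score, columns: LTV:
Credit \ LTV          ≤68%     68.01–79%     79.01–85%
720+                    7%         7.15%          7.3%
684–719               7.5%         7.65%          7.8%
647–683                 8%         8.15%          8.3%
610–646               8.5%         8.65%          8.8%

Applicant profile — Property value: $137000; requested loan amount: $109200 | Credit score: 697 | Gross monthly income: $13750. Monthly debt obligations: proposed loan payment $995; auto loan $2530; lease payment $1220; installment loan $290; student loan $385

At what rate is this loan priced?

Credit score 697 ≥ 610; Total monthly debts = (995 + 2,530 + 1,220 + 290 + 385) = 5,420. Debt-to-income = 5,420/13,750 = 39.4% — meets 41% limit
Loan-to-value = 109,200/137,000 = 79.7% — pass (85% max)
Score 697 is in the 684–719 band; LTV 79.7% is in the 79.01–85% band → 7.8%.

7.8%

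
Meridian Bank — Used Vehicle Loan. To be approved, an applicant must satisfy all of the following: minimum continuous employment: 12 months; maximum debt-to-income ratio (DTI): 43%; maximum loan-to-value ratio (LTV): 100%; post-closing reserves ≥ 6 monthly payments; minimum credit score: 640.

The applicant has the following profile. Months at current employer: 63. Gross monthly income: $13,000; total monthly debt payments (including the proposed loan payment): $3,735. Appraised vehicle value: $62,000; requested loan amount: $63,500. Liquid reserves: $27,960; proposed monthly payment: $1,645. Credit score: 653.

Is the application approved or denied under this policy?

Denied

Employment 63 ≥ 12 months
DTI = 3,735/13,000 = 28.7% ≤ 43%
Loan-to-value = 63,500/62,000 = 102.4% — fail (100% max)
Reserves = 27,960/1,645 = 17.0 months ≥ 6
Credit score 653 ≥ 640 (meets)
Fails on LTV.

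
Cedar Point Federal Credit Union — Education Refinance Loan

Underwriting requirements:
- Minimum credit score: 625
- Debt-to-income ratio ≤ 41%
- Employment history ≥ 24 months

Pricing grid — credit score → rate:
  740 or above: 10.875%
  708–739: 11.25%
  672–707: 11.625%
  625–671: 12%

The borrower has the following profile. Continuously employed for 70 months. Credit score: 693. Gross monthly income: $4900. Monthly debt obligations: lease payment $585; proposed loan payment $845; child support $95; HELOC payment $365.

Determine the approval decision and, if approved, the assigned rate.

Credit score 693 ≥ 625 (meets minimum)
Total monthly debts = (585 + 845 + 95 + 365) = 1,890. Debt-to-income = 1,890/4,900 = 38.6% — meets 41% limit
Employment 70 ≥ 24 months
All requirements met. Score 693 falls in the 672–707 tier → 11.625%.

Approved at 11.625%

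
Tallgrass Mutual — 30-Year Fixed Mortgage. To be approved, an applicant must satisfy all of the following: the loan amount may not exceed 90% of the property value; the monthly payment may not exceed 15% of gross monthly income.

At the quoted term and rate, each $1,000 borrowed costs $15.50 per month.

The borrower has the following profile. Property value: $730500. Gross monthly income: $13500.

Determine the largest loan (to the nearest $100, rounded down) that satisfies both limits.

Payment cap: 15% × $13,500 = $2,025/month.
At $15.50 per $1,000, that supports 2,025/15.50 × 1,000 ≈ $130,645 → $130,600.
LTV cap: 90% × $730,500 = $657,450 → $657,400.
Binding constraint: payment-to-income.

$130,600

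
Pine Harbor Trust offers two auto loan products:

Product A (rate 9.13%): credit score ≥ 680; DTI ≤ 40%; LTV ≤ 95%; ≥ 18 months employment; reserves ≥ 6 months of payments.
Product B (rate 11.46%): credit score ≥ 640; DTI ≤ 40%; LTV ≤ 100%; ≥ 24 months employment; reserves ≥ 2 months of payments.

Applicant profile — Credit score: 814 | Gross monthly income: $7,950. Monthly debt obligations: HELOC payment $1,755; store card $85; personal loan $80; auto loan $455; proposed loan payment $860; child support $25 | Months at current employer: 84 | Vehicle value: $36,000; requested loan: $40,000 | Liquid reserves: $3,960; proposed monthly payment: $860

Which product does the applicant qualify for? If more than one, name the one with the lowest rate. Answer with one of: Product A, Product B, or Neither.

Total debts = (1,755 + 85 + 80 + 455 + 860 + 25) = 3,260; DTI = 3,260/7,950 = 41%.
LTV = 40,000/36,000 = 111.1%.
Reserves = 3,960/860 = 4.6 months.
Product A: score 814 ≥ 680; DTI 41% > 40%; LTV 111.1% > 95%; employment 84 ≥ 18 mo; reserves 4.6 < 6 mo → does not qualify.
Product B: score 814 ≥ 640; DTI 41% > 40%; LTV 111.1% > 100%; employment 84 ≥ 24 mo; reserves 4.6 ≥ 2 mo → does not qualify.

Neither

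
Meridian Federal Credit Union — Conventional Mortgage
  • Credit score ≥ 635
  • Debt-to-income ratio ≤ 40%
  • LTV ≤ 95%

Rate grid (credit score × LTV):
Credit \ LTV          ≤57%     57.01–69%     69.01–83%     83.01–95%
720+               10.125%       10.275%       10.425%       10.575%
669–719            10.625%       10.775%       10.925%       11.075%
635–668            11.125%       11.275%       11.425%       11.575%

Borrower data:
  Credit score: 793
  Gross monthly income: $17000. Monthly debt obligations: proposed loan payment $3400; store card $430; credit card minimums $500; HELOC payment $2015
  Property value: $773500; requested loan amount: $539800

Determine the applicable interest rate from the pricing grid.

10.425%

Credit score 793 ≥ 635; Total monthly debts = (3,400 + 430 + 500 + 2,015) = 6,345. DTI: 6,345 ÷ 17,000 = 37.3%, within the 40% cap
LTV: 539,800 ÷ 773,500 = 69.8%, within 95% cap
Score 793 is in the 720+ band; LTV 69.8% is in the 69.01–83% band → 10.425%.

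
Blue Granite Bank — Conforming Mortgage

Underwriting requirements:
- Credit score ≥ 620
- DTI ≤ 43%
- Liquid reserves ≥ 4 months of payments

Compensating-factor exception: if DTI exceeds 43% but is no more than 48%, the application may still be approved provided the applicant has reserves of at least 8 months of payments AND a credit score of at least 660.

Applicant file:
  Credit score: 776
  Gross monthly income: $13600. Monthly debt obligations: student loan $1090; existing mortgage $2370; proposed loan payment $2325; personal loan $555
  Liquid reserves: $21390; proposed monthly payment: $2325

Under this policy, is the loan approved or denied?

Credit score 776 ≥ 620 (meets base)
Total debts = (1,090 + 2,370 + 2,325 + 555) = 6,340. DTI: 6,340 ÷ 13,600 = 46.6%, over the 43% base limit.
Reserves: 21,390 ÷ 2,325 = 9.2 months (meets 4-month minimum)
DTI 46.6% is within the 43%–48% exception band; checking compensating factors.
Override check — reserves: 9.2 mo (ok); score: 776 (ok).
Both compensating conditions met → exception applies.

Approved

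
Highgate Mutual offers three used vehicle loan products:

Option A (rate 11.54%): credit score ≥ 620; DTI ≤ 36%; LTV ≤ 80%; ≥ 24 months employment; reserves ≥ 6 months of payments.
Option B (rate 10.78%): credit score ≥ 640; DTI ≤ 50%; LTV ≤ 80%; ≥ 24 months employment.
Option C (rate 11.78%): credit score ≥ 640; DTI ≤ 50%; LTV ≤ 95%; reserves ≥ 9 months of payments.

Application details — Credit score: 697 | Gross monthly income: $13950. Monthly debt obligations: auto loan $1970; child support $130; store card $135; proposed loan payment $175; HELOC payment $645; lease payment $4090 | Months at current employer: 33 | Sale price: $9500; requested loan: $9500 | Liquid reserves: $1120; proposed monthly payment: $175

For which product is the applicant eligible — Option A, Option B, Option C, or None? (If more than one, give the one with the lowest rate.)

None

Total debts = (1,970 + 130 + 135 + 175 + 645 + 4,090) = 7,145; DTI = 7,145/13,950 = 51.2%.
LTV = 9,500/9,500 = 100%.
Reserves = 1,120/175 = 6.4 months.
Option A: score 697 ≥ 620; DTI 51.2% > 36%; LTV 100% > 80%; employment 33 ≥ 24 mo; reserves 6.4 ≥ 6 mo → does not qualify.
Option B: score 697 ≥ 640; DTI 51.2% > 50%; LTV 100% > 80%; employment 33 ≥ 24 mo → does not qualify.
Option C: score 697 ≥ 640; DTI 51.2% > 50%; LTV 100% > 95%; reserves 6.4 < 9 mo → does not qualify.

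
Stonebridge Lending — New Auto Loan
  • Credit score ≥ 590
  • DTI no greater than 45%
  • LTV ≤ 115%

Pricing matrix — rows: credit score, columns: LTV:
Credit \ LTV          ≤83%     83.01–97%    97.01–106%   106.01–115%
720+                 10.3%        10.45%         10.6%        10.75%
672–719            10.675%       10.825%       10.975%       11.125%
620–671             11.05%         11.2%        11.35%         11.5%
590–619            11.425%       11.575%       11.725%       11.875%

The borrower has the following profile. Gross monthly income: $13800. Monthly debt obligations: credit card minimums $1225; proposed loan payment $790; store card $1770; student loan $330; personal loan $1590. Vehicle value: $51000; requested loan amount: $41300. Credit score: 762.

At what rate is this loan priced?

Credit score 762 ≥ 590; Total monthly debts = (1,225 + 790 + 1,770 + 330 + 1,590) = 5,705. DTI: 5,705 ÷ 13,800 = 41.3%, within the 45% cap
LTV: 41,300 ÷ 51,000 = 81%, within 115% cap
Credit 762 → row 720+; LTV 81% → column ≤83%. Grid cell → 10.3%.

10.3%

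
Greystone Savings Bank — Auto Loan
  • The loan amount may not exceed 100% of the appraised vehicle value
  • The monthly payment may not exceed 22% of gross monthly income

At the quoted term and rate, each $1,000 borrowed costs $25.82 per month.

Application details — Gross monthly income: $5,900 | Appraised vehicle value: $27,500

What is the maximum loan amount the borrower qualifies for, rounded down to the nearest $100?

$27,500

Payment cap: 22% × $5,900 = $1,298/month.
At $25.82 per $1,000, that supports 1,298/25.82 × 1,000 ≈ $50,271 → $50,200.
LTV cap: 100% × $27,500 = $27,500 → $27,500.
Binding constraint: loan-to-value.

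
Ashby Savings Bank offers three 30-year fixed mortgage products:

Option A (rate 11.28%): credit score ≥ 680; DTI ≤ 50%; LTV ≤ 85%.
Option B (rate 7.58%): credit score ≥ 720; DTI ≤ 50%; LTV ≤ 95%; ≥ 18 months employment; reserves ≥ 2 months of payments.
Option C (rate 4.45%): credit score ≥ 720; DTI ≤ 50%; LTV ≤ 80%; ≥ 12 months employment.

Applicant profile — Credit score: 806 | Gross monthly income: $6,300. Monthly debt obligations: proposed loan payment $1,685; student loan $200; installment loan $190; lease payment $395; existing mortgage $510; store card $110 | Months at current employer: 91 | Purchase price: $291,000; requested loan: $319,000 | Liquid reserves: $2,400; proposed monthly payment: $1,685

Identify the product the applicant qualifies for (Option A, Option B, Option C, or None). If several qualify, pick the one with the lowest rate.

None

Total debts = (1,685 + 200 + 190 + 395 + 510 + 110) = 3,090; DTI = 3,090/6,300 = 49%.
LTV = 319,000/291,000 = 109.6%.
Reserves = 2,400/1,685 = 1.4 months.
Option A: score 806 ≥ 680; DTI 49% ≤ 50%; LTV 109.6% > 85% → does not qualify.
Option B: score 806 ≥ 720; DTI 49% ≤ 50%; LTV 109.6% > 95%; employment 91 ≥ 18 mo; reserves 1.4 < 2 mo → does not qualify.
Option C: score 806 ≥ 720; DTI 49% ≤ 50%; LTV 109.6% > 80%; employment 91 ≥ 12 mo → does not qualify.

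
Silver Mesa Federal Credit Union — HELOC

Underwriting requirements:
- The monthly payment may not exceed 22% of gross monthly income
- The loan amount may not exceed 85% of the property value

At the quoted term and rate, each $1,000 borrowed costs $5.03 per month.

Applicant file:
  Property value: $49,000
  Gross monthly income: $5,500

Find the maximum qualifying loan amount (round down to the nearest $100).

$41,600

Payment cap: 22% × $5,500 = $1,210/month.
At $5.03 per $1,000, that supports 1,210/5.03 × 1,000 ≈ $240,556 → $240,500.
LTV cap: 85% × $49,000 = $41,650 → $41,600.
Binding constraint: loan-to-value.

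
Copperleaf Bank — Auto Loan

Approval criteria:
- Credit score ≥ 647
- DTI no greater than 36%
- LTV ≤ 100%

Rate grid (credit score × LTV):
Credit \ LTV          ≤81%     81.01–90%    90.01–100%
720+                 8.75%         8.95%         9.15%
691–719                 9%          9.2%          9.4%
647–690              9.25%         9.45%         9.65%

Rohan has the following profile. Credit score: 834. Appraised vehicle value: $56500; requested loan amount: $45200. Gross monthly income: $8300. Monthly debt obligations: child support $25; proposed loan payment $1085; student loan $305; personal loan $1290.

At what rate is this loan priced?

Credit score 834 ≥ 647; Total monthly debts = (25 + 1,085 + 305 + 1,290) = 2,705. DTI = 2,705/8,300 = 32.6% ≤ 36%
LTV: 45,200 ÷ 56,500 = 80%, within 100% cap
Credit 834 → row 720+; LTV 80% → column ≤81%. Grid cell → 8.75%.

8.75%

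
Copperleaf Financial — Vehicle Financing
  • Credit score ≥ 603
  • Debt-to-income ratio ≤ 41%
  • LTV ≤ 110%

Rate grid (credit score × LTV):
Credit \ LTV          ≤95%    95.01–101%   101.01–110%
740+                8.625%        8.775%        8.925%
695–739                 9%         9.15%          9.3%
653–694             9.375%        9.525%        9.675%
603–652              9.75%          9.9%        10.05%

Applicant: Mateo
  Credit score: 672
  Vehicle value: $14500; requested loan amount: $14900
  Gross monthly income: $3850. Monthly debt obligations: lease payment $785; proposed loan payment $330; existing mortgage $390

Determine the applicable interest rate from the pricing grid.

9.675%

Credit score 672 ≥ 603; Total monthly debts = (785 + 330 + 390) = 1,505. DTI: 1,505 ÷ 3,850 = 39.1%, within the 41% cap
LTV = 14,900/14,500 = 102.8% ≤ 110%
Credit 672 → row 653–694; LTV 102.8% → column 101.01–110%. Grid cell → 9.675%.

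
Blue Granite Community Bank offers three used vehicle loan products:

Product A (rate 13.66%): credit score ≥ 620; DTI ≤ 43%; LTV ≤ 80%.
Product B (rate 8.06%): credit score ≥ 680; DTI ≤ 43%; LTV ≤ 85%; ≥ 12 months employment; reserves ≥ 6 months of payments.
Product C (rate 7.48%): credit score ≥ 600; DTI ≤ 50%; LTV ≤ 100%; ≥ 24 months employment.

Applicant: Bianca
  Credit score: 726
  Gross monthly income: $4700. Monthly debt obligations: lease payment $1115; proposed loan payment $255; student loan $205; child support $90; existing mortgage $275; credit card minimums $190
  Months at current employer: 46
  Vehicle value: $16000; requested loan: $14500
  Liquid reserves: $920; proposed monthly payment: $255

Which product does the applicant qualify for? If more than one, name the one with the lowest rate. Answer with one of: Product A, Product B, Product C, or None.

Total debts = (1,115 + 255 + 205 + 90 + 275 + 190) = 2,130; DTI = 2,130/4,700 = 45.3%.
LTV = 14,500/16,000 = 90.6%.
Reserves = 920/255 = 3.6 months.
Product A: score 726 ≥ 620; DTI 45.3% > 43%; LTV 90.6% > 80% → does not qualify.
Product B: score 726 ≥ 680; DTI 45.3% > 43%; LTV 90.6% > 85%; employment 46 ≥ 12 mo; reserves 3.6 < 6 mo → does not qualify.
Product C: score 726 ≥ 600; DTI 45.3% ≤ 50%; LTV 90.6% ≤ 100%; employment 46 ≥ 24 mo → qualifies.

Product C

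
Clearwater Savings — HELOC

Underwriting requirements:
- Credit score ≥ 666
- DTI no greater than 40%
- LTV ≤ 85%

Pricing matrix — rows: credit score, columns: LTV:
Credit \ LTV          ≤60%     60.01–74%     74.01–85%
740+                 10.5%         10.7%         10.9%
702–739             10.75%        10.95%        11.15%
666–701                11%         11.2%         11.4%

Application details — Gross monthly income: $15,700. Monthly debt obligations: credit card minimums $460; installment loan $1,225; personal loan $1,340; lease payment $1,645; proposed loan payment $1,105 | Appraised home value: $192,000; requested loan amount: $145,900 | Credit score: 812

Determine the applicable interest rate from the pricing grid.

10.9%

Credit score 812 ≥ 666; Total monthly debts = (460 + 1,225 + 1,340 + 1,645 + 1,105) = 5,775. DTI = 5,775/15,700 = 36.8% ≤ 40%
Loan-to-value = 145,900/192,000 = 76% — pass (85% max)
Credit 812 → row 740+; LTV 76% → column 74.01–85%. Grid cell → 10.9%.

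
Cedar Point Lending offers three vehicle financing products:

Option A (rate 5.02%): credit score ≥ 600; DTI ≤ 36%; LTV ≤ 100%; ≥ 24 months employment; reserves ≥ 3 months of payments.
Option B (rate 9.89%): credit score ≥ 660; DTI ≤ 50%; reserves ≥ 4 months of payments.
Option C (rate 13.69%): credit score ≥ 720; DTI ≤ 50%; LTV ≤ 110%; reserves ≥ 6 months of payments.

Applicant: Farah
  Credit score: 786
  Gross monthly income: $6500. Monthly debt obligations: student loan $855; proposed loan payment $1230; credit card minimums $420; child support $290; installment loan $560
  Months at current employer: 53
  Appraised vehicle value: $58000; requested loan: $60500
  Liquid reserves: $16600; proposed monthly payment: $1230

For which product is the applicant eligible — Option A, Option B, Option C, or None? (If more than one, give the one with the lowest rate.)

Total debts = (855 + 1,230 + 420 + 290 + 560) = 3,355; DTI = 3,355/6,500 = 51.6%.
LTV = 60,500/58,000 = 104.3%.
Reserves = 16,600/1,230 = 13.5 months.
Option A: score 786 ≥ 600; DTI 51.6% > 36%; LTV 104.3% > 100%; employment 53 ≥ 24 mo; reserves 13.5 ≥ 3 mo → does not qualify.
Option B: score 786 ≥ 660; DTI 51.6% > 50%; reserves 13.5 ≥ 4 mo → does not qualify.
Option C: score 786 ≥ 720; DTI 51.6% > 50%; LTV 104.3% ≤ 110%; reserves 13.5 ≥ 6 mo → does not qualify.

None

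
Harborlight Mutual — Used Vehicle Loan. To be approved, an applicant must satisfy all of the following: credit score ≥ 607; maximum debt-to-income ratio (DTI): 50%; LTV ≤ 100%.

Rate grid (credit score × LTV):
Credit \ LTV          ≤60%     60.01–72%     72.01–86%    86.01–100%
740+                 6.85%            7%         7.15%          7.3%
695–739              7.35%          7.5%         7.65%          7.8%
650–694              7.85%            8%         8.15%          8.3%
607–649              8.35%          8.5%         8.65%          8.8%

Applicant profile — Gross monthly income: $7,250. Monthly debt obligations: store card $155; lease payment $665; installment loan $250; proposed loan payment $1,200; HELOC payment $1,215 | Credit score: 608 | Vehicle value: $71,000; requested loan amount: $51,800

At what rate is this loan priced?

Credit score 608 ≥ 607; Total monthly debts = (155 + 665 + 250 + 1,200 + 1,215) = 3,485. DTI: 3,485 ÷ 7,250 = 48.1%, within the 50% cap
LTV = 51,800/71,000 = 73% ≤ 100%
Row: 608 falls in 607–649. Column: 73% falls in 72.01–86%. Rate = 8.65%.

8.65%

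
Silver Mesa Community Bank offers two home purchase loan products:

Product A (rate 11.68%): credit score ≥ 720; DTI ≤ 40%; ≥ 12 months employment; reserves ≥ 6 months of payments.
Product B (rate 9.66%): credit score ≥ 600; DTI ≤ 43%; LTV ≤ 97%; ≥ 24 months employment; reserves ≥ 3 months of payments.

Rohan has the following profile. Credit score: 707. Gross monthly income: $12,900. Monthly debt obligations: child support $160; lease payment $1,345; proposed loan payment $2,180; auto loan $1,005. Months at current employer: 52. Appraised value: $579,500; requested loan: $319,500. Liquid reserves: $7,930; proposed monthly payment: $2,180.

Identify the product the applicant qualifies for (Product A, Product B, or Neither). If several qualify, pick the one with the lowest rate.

Total debts = (160 + 1,345 + 2,180 + 1,005) = 4,690; DTI = 4,690/12,900 = 36.4%.
LTV = 319,500/579,500 = 55.1%.
Reserves = 7,930/2,180 = 3.6 months.
Product A: score 707 < 720; DTI 36.4% ≤ 40%; employment 52 ≥ 12 mo; reserves 3.6 < 6 mo → does not qualify.
Product B: score 707 ≥ 600; DTI 36.4% ≤ 43%; LTV 55.1% ≤ 97%; employment 52 ≥ 24 mo; reserves 3.6 ≥ 3 mo → qualifies.

Product B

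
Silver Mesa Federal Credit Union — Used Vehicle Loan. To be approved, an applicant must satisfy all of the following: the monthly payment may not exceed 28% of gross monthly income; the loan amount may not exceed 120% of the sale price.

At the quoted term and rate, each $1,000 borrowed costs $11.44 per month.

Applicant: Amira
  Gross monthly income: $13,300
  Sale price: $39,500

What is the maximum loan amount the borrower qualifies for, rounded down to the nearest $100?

$47,400

Payment cap: 28% × $13,300 = $3,724/month.
At $11.44 per $1,000, that supports 3,724/11.44 × 1,000 ≈ $325,524 → $325,500.
LTV cap: 120% × $39,500 = $47,400 → $47,400.
Binding constraint: loan-to-value.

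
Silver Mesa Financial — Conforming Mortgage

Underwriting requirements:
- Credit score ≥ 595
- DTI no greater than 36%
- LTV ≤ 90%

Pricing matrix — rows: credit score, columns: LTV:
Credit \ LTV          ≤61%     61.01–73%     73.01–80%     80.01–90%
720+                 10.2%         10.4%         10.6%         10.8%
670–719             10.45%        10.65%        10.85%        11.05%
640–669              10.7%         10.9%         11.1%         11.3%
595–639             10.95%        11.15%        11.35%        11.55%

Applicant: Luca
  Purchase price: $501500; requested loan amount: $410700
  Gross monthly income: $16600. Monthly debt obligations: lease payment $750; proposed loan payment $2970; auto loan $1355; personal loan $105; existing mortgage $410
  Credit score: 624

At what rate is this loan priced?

11.55%

Credit score 624 ≥ 595; Total monthly debts = (750 + 2,970 + 1,355 + 105 + 410) = 5,590. DTI = 5,590/16,600 = 33.7% ≤ 36%
Loan-to-value = 410,700/501,500 = 81.9% — pass (90% max)
Credit 624 → row 595–639; LTV 81.9% → column 80.01–90%. Grid cell → 11.55%.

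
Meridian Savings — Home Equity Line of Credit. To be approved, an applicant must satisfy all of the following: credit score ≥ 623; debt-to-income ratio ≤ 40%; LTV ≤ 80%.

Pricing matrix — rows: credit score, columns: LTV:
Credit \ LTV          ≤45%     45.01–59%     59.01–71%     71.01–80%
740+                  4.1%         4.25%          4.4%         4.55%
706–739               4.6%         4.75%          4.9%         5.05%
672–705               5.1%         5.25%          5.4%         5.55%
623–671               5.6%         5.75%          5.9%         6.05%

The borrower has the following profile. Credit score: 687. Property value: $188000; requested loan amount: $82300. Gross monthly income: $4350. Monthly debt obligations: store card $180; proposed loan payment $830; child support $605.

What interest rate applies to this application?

Credit score 687 ≥ 623; Total monthly debts = (180 + 830 + 605) = 1,615. DTI = 1,615/4,350 = 37.1% ≤ 40%
LTV = 82,300/188,000 = 43.8% ≤ 80%
Credit 687 → row 672–705; LTV 43.8% → column ≤45%. Grid cell → 5.1%.

5.1%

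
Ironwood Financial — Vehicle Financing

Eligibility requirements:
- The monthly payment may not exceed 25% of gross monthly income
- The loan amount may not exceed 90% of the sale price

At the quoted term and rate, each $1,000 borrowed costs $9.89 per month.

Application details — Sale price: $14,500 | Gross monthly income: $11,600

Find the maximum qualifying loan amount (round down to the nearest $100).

Payment cap: 25% × $11,600 = $2,900/month.
At $9.89 per $1,000, that supports 2,900/9.89 × 1,000 ≈ $293,225 → $293,200.
LTV cap: 90% × $14,500 = $13,050 → $13,000.
Binding constraint: loan-to-value.

$13,000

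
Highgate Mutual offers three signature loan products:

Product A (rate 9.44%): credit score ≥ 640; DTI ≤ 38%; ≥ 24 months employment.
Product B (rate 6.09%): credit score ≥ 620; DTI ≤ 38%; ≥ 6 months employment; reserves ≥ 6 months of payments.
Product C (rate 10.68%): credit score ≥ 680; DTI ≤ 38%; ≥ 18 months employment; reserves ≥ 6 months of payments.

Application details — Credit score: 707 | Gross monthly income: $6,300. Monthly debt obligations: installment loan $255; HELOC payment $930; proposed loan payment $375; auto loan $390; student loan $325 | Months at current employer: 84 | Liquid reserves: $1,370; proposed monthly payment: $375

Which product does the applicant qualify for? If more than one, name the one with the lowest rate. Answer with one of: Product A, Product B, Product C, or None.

Total debts = (255 + 930 + 375 + 390 + 325) = 2,275; DTI = 2,275/6,300 = 36.1%.
Reserves = 1,370/375 = 3.7 months.
Product A: score 707 ≥ 640; DTI 36.1% ≤ 38%; employment 84 ≥ 24 mo → qualifies.
Product B: score 707 ≥ 620; DTI 36.1% ≤ 38%; employment 84 ≥ 6 mo; reserves 3.7 < 6 mo → does not qualify.
Product C: score 707 ≥ 680; DTI 36.1% ≤ 38%; employment 84 ≥ 18 mo; reserves 3.7 < 6 mo → does not qualify.

Product A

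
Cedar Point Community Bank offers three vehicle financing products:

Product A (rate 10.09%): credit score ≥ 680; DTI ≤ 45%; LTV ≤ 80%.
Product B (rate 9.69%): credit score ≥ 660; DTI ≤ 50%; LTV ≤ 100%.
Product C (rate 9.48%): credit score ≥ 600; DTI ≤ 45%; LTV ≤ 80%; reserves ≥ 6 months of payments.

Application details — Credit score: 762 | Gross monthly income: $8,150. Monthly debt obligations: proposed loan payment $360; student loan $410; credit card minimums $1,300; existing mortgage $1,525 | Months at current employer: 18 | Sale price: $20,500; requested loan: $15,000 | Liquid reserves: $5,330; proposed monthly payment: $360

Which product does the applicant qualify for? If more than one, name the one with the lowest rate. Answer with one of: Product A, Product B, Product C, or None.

Total debts = (360 + 410 + 1,300 + 1,525) = 3,595; DTI = 3,595/8,150 = 44.1%.
LTV = 15,000/20,500 = 73.2%.
Reserves = 5,330/360 = 14.8 months.
Product A: score 762 ≥ 680; DTI 44.1% ≤ 45%; LTV 73.2% ≤ 80% → qualifies.
Product B: score 762 ≥ 660; DTI 44.1% ≤ 50%; LTV 73.2% ≤ 100% → qualifies.
Product C: score 762 ≥ 600; DTI 44.1% ≤ 45%; LTV 73.2% ≤ 80%; reserves 14.8 ≥ 6 mo → qualifies.
Qualifying: Product A, Product B, Product C. Lowest rate is 9.48% → Product C.

Product C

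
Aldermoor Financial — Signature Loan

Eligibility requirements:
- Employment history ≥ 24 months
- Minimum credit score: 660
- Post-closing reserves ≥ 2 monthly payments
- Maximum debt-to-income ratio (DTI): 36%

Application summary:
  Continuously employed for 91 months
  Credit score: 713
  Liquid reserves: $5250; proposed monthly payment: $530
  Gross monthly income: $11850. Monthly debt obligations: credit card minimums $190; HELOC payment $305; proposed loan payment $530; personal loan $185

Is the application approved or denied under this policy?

Approved

Employment 91 ≥ 24 months
Credit score 713 ≥ 660 (meets)
Reserves = 5,250/530 = 9.9 months ≥ 2
Total monthly debts = (190 + 305 + 530 + 185) = 1,210. Debt-to-income = 1,210/11,850 = 10.2% — meets 36% limit
All criteria satisfied.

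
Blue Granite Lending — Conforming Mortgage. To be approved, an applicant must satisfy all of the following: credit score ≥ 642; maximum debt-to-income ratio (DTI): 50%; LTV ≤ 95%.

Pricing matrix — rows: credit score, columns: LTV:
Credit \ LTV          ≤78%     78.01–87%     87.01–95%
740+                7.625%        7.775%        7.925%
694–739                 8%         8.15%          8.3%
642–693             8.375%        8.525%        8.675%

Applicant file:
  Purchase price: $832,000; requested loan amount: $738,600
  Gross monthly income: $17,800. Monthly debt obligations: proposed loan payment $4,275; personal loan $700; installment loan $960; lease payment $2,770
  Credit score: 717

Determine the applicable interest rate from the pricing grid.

8.3%

Credit score 717 ≥ 642; Total monthly debts = (4,275 + 700 + 960 + 2,770) = 8,705. DTI = 8,705/17,800 = 48.9% ≤ 50%
Loan-to-value = 738,600/832,000 = 88.8% — pass (95% max)
Credit 717 → row 694–739; LTV 88.8% → column 87.01–95%. Grid cell → 8.3%.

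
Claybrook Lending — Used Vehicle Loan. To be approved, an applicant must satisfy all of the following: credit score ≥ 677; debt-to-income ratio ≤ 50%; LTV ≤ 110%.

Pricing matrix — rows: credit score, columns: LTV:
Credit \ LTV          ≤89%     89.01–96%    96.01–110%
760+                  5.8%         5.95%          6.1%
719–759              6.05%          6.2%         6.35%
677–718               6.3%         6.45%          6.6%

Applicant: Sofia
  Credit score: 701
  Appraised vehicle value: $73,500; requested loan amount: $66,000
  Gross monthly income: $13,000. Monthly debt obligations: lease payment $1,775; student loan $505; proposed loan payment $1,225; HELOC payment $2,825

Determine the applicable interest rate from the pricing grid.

6.45%

Credit score 701 ≥ 677; Total monthly debts = (1,775 + 505 + 1,225 + 2,825) = 6,330. DTI = 6,330/13,000 = 48.7% ≤ 50%
LTV: 66,000 ÷ 73,500 = 89.8%, within 110% cap
Row: 701 falls in 677–718. Column: 89.8% falls in 89.01–96%. Rate = 6.45%.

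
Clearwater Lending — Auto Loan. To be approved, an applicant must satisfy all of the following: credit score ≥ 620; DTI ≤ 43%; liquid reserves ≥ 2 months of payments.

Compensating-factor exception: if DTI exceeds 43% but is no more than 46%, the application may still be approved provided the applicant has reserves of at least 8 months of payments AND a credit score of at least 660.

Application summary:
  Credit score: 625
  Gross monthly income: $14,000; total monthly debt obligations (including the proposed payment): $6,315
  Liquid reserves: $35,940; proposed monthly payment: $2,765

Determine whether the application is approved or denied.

Credit score 625 ≥ 620 (meets base)
DTI: 6,315 ÷ 14,000 = 45.1%, over the 43% base limit.
Liquid reserves cover 35,940/2,765 = 13.0 months — ≥ 2 required
45.1% falls in the override range (43%–46%), so the compensating-factor test applies.
Reserves 13.0 ≥ 8 months; credit score 625 < 660.
Override conditions not both satisfied; exception does not apply.

Denied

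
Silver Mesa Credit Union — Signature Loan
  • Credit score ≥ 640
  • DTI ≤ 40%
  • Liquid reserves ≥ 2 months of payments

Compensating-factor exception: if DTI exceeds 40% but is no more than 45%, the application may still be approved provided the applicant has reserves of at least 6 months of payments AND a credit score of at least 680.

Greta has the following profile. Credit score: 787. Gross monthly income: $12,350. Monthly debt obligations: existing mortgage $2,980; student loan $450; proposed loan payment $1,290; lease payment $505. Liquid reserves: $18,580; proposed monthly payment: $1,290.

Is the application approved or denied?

Approved

Credit score 787 ≥ 640 (meets base)
Total debts = (2,980 + 450 + 1,290 + 505) = 5,225. DTI: 5,225 ÷ 12,350 = 42.3%, over the 40% base limit.
Reserves: 18,580 ÷ 1,290 = 14.4 months (meets 2-month minimum)
42.3% falls in the override range (40%–45%), so the compensating-factor test applies.
Reserves 14.4 ≥ 6 months; credit score 787 ≥ 680.
Both override conditions satisfied; DTI exception granted.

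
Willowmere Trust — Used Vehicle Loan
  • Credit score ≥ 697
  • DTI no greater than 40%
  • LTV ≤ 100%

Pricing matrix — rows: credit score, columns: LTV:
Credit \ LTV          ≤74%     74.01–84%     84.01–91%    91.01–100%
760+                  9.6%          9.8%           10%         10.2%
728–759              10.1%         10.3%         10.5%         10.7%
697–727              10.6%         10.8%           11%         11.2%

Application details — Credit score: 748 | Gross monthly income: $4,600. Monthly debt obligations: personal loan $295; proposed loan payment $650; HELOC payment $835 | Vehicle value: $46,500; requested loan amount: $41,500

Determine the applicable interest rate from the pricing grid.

10.5%

Credit score 748 ≥ 697; Total monthly debts = (295 + 650 + 835) = 1,780. Debt-to-income = 1,780/4,600 = 38.7% — meets 40% limit
Loan-to-value = 41,500/46,500 = 89.2% — pass (100% max)
Credit 748 → row 728–759; LTV 89.2% → column 84.01–91%. Grid cell → 10.5%.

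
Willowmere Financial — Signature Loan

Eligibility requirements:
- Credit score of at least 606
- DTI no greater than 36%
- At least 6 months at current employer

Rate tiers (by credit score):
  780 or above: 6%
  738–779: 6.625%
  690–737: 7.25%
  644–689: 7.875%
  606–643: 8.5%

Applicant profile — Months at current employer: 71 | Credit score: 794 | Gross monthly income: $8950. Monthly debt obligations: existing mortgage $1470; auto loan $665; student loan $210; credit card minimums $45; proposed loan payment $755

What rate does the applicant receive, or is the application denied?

Credit score 794 ≥ 606 (meets minimum)
Employment 71 ≥ 6 months
Total monthly debts = (1,470 + 665 + 210 + 45 + 755) = 3,145. Debt-to-income = 3,145/8,950 = 35.1% — meets 36% limit
All requirements met. Score 794 falls in the 780 or above tier → 6%.

Approved at 6%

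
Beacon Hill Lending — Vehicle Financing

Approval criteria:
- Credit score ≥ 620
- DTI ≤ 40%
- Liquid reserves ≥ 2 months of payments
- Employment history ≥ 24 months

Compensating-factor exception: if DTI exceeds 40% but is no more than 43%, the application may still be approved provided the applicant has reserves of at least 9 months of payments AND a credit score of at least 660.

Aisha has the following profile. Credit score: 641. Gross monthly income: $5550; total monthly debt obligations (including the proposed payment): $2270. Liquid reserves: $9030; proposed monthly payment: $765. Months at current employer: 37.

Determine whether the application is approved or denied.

Credit score 641 ≥ 620 (meets base)
DTI: 2,270 ÷ 5,550 = 40.9%, over the 40% base limit.
Reserves: 9,030 ÷ 765 = 11.8 months (meets 2-month minimum)
Employment 37 ≥ 24 months
DTI 40.9% is within the 40%–43% exception band; checking compensating factors.
Reserves 11.8 ≥ 9 months; credit score 641 < 660.
Compensating-factor requirement not fully met.

Denied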